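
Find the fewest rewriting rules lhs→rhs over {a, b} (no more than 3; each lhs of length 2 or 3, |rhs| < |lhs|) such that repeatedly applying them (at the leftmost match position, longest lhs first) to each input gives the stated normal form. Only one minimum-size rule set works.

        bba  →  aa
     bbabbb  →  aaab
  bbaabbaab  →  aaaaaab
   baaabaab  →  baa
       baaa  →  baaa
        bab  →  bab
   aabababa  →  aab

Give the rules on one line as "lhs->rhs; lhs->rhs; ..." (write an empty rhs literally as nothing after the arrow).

aba->b; bb->a

  | bba => aa
  | bbabbb => aabbb => aaab
  | bbaabbaab => aaabbaab => aaaaaab
  | baaabaab => baabab => babb => baa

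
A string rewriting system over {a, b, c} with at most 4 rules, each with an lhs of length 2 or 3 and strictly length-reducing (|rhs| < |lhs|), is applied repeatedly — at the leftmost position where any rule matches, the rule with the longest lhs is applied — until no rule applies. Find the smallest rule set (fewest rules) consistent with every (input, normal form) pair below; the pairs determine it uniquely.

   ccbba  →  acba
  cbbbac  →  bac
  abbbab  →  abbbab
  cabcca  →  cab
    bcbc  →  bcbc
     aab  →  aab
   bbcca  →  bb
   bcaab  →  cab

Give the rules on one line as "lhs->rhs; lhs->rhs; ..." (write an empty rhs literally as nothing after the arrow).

bca->c; cbb->; cca->; ccb->ac

  | ccbba => acba
  | cbbbac => bac
  | abbbab
  | cabcca => cab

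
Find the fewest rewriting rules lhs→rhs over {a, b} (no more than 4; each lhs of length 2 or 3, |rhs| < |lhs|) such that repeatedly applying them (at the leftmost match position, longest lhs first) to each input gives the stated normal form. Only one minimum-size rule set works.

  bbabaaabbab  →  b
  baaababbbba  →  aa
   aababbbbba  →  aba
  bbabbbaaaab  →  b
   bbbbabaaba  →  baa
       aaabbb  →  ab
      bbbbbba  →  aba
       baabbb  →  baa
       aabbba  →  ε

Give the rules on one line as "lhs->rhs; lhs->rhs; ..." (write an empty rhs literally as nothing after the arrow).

aaa->; aab->a; bb->a

  | bbabaaabbab => aabaaabbab => aaaabbab => abbab => aaab => b
  | baaababbbba => bbabbbba => aabbbba => abbba => aaba => aa
  | aababbbbba => aabbbbba => abbbba => aabba => aba
  | bbabbbaaaab => aabbbaaaab => abbaaaab => aaaaaab => aaab => b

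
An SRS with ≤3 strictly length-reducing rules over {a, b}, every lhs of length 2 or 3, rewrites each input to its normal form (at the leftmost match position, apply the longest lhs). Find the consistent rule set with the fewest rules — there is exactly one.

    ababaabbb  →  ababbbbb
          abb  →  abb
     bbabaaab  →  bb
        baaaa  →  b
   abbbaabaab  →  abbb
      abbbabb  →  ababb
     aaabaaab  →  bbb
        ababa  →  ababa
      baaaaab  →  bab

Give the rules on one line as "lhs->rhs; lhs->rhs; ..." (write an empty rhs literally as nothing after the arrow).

  | ababaabbb => ababbbbb
  | abb
  | bbabaaab => abaaab => abbab => aab => bb
  | baaaa => bbaa => aa => b

aa->b; bba->a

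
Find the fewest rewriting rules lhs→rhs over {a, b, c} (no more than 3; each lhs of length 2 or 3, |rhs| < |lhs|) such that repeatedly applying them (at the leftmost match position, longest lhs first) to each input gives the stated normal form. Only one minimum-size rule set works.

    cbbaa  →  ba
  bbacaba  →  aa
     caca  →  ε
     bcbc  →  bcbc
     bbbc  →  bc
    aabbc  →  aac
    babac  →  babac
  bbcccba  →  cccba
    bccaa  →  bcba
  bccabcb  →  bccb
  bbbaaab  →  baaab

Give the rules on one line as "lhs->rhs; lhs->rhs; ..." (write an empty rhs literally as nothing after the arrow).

bb->; ca->b

  | cbbaa => caa => ba
  | bbacaba => acaba => abba => aa
  | caca => bca => bb => ε
  | bcbc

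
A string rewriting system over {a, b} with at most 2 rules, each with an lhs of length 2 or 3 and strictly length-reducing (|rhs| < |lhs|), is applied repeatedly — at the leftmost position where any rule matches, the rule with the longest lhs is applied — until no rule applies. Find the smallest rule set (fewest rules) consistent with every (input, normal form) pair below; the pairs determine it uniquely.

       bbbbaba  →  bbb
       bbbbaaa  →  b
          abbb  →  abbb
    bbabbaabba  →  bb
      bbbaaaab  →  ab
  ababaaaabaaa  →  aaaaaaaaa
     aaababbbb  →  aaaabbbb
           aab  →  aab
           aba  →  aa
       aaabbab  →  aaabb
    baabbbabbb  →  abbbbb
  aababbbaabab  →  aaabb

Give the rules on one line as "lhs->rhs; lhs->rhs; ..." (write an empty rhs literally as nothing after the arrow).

aba->aa; ba->

  | bbbbaba => bbbba => bbb
  | bbbbaaa => bbbaa => bba => b
  | abbb
  | bbabbaabba => bbbaabba => bbabba => bbba => bb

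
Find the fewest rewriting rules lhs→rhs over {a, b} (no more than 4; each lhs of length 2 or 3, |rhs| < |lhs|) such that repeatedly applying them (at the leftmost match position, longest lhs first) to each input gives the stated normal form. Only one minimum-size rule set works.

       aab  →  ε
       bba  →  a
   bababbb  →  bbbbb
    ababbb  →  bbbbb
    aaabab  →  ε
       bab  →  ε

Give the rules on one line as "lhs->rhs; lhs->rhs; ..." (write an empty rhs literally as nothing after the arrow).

aab->; ab->; aba->bb; ba->a

  | aab => ε
  | bba => ba => a
  | bababbb => ababbb => bbbbb
  | ababbb => bbbbb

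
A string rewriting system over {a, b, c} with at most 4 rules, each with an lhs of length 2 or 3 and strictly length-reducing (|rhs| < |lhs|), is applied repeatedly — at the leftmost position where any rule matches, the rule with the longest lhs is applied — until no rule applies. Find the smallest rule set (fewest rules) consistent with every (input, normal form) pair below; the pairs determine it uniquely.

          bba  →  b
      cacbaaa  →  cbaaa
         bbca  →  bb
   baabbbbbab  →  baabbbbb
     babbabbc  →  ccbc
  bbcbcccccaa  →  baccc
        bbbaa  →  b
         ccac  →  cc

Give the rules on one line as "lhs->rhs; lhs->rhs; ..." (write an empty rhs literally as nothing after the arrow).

bab->c; bba->b; bcb->a; ca->

  | bba => b
  | cacbaaa => cbaaa
  | bbca => bb
  | baabbbbbab => baabbbbb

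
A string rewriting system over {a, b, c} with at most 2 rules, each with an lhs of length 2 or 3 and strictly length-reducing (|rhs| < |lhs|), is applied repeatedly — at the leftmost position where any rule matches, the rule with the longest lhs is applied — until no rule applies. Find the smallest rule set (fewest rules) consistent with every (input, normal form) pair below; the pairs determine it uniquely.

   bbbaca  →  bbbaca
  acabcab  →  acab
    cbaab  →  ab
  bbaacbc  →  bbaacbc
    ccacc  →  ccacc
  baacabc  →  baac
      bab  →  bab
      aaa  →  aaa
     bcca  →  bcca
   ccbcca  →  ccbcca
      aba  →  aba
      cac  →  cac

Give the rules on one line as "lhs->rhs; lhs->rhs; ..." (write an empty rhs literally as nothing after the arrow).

  | bbbaca
  | acabcab => acab
  | cbaab => ab
  | bbaacbc

abc->; cba->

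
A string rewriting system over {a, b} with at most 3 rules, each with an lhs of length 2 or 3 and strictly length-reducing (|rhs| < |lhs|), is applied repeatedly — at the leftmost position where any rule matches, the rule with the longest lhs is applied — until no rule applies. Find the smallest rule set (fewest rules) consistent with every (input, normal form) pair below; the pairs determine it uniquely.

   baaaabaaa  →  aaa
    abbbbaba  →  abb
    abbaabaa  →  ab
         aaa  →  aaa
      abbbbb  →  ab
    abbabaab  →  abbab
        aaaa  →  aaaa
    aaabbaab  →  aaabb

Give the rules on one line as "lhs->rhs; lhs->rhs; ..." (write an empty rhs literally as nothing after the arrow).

aba->; baa->; bbb->b

  | baaaabaaa => aabaaa => aaa
  | abbbbaba => abbaba => abb
  | abbaabaa => abbaa => ab
  | aaa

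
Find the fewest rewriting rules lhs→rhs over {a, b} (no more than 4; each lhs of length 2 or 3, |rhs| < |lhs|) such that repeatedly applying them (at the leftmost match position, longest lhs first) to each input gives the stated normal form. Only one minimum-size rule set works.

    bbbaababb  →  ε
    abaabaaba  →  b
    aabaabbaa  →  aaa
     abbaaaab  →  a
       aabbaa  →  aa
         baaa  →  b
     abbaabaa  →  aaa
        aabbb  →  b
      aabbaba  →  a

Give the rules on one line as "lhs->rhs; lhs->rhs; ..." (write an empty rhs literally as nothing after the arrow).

aab->bb; ab->; ba->b; bb->a

  | bbbaababb => abaababb => aababb => bbabb => aabb => bbb => ab => ε
  | abaabaaba => aabaaba => bbaaba => aaaba => abba => ba => b
  | aabaabbaa => bbaabbaa => aaabbaa => abbbaa => bbaa => aaa
  | abbaaaab => baaaab => baaab => baab => bab => bb => a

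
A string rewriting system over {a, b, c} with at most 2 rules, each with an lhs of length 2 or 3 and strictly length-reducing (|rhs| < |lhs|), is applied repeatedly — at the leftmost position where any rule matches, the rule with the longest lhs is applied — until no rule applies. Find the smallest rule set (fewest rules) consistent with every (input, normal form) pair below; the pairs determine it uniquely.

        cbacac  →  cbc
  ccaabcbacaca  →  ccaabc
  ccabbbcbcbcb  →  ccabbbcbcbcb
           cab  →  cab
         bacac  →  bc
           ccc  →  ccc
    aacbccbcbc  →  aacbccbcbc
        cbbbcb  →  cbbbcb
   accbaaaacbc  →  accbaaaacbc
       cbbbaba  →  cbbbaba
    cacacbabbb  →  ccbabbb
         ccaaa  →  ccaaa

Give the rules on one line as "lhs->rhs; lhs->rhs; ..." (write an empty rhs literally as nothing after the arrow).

aca->; bca->

  | cbacac => cbc
  | ccaabcbacaca => ccaabcbca => ccaabc
  | ccabbbcbcbcb
  | cab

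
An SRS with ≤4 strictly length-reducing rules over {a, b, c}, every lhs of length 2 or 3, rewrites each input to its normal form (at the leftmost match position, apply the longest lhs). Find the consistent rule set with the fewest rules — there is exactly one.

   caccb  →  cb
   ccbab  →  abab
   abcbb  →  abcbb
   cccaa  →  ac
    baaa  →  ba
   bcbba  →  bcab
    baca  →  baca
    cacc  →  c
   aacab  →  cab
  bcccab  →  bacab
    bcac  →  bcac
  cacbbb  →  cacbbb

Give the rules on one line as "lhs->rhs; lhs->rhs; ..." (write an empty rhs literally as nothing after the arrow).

aa->; bba->ab; cc->a

  | caccb => caab => cb
  | ccbab => abab
  | abcbb
  | cccaa => acaa => ac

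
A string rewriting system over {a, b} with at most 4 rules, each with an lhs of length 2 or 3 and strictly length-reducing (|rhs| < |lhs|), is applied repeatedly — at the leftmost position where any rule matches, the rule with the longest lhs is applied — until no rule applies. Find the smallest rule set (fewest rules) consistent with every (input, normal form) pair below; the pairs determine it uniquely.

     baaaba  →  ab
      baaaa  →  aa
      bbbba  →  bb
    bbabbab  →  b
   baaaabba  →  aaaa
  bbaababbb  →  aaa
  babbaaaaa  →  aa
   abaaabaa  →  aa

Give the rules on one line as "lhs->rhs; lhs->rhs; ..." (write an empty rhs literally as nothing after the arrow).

abb->aa; ba->b; baa->; bba->

  | baaaba => aba => ab
  | baaaa => aa
  | bbbba => bb
  | bbabbab => bbab => b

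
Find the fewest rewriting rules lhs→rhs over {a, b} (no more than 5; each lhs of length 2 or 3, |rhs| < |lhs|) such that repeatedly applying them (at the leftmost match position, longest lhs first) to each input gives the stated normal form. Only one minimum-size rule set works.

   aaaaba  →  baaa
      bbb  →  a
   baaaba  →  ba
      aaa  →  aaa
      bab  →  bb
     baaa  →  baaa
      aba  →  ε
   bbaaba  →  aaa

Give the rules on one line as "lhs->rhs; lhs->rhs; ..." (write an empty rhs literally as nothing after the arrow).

aab->ba; ab->b; aba->; bbb->a

  | aaaaba => aabaa => baaa
  | bbb => a
  | baaaba => babaa => ba
  | aaa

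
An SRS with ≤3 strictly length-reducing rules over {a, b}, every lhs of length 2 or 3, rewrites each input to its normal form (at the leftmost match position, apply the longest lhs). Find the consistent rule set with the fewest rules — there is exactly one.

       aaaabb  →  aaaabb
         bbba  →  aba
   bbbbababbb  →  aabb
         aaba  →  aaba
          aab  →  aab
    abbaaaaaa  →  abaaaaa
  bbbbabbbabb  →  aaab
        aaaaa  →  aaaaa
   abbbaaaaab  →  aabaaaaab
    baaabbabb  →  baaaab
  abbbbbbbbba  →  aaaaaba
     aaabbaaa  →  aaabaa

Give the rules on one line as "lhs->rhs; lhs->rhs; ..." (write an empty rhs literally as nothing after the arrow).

bba->b; bbb->ab

  | aaaabb
  | bbba => aba
  | bbbbababbb => abbababbb => abbabbb => abbbb => aabb
  | aaba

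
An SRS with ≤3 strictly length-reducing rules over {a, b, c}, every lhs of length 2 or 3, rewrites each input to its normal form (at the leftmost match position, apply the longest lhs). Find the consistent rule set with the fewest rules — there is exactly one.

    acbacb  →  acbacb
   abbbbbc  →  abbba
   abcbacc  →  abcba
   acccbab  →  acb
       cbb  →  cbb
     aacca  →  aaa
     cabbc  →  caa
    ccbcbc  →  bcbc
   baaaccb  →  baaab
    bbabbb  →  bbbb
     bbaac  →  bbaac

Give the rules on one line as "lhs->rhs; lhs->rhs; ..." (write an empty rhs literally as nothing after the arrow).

bab->b; bbc->a; cc->

  | acbacb
  | abbbbbc => abbba
  | abcbacc => abcba
  | acccbab => acbab => acb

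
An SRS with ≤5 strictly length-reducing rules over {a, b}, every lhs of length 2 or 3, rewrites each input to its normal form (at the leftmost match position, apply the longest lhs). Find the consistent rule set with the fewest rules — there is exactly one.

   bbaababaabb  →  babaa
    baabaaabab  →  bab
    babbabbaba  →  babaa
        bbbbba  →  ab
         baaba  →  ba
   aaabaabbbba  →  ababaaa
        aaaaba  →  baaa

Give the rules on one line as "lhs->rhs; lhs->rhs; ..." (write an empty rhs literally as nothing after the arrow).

aab->ba; bb->a; bba->b; bbb->a

  | bbaababaabb => bababaabb => bababbab => bababb => babaa
  | baabaaabab => bbaaaabab => baaabab => babaab => babba => bab
  | babbabbaba => babbbaba => baaaba => babaa
  | bbbbba => abba => ab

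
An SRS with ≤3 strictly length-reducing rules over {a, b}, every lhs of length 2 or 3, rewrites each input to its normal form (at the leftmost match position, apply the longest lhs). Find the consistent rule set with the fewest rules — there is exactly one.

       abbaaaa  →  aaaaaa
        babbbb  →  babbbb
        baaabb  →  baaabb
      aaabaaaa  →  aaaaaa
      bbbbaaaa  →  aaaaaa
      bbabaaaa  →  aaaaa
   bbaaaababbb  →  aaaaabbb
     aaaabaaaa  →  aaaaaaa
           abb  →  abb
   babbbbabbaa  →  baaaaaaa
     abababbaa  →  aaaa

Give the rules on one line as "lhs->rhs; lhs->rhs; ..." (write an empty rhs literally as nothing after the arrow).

aba->a; bba->aa

  | abbaaaa => aaaaaa
  | babbbb
  | baaabb
  | aaabaaaa => aaaaaa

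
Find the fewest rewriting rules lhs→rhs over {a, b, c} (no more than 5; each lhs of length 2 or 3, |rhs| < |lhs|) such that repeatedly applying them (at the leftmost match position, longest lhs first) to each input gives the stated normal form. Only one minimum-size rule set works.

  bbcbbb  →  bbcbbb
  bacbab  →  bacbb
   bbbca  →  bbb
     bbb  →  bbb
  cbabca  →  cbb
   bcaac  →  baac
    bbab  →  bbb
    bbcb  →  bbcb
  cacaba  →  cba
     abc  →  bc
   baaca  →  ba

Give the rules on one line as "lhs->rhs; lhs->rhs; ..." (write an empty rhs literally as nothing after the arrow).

ab->b; aca->; bba->bb; bca->ba

  | bbcbbb
  | bacbab => bacbb
  | bbbca => bbba => bbb
  | bbb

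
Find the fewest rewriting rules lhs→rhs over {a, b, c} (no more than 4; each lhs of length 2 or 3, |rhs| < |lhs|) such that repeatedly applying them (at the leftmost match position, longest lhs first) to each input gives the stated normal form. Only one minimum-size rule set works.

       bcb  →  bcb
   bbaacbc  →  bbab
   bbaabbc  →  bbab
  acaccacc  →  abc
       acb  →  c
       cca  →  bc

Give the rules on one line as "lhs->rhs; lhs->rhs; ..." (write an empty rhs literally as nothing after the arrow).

  | bcb
  | bbaacbc => bbacc => bbab
  | bbaabbc => bbacc => bbab
  | acaccacc => acabccc => acabbc => accc => abc

abb->c; acb->c; cc->b; cca->bc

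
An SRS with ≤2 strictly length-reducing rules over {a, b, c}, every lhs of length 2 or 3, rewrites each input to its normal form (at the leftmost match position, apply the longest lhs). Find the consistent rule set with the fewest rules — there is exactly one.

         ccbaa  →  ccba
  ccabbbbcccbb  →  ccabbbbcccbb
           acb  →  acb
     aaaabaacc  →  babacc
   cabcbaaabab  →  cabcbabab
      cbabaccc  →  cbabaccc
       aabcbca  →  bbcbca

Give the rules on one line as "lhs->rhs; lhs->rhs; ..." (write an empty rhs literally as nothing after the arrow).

  | ccbaa => ccba
  | ccabbbbcccbb
  | acb
  | aaaabaacc => baabaacc => babaacc => babacc

aa->b; baa->ba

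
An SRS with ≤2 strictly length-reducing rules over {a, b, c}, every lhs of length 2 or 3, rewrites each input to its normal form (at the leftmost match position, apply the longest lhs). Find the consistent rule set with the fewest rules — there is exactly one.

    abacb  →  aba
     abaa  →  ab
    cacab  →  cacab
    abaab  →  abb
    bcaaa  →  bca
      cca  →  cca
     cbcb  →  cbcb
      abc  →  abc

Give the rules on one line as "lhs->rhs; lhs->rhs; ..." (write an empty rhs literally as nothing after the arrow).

  | abacb => aba
  | abaa => ab
  | cacab
  | abaab => abb

aa->; acb->a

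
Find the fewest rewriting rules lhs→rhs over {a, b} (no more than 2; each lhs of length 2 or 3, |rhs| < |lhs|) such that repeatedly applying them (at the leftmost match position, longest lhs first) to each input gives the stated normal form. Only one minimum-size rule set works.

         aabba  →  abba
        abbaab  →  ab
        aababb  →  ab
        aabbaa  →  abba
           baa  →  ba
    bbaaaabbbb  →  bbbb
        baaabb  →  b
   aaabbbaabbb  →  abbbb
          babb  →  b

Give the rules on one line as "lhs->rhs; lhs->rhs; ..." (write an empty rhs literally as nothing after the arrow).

aa->a; bab->

  | aabba => abba
  | abbaab => abbab => ab
  | aababb => ababb => ab
  | aabbaa => abbaa => abba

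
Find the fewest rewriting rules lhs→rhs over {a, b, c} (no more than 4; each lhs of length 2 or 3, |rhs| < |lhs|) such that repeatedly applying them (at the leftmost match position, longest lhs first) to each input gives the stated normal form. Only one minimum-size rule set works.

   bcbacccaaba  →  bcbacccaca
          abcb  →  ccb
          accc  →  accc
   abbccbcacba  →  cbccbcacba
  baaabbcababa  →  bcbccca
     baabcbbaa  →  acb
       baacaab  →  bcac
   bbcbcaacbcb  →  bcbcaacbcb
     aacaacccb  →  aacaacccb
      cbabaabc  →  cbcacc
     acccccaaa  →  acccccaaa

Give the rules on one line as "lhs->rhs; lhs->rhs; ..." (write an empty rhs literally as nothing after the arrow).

  | bcbacccaaba => bcbacccaca
  | abcb => ccb
  | accc
  | abbccbcacba => cbccbcacba

ab->c; baa->bb; bb->b; bbb->a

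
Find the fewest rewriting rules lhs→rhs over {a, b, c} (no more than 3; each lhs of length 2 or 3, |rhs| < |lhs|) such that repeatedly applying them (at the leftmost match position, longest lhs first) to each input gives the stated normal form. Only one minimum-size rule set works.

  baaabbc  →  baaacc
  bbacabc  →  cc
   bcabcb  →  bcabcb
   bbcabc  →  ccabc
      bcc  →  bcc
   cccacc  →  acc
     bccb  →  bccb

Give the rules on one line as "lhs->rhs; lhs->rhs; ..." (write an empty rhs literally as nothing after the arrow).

  | baaabbc => baaacc
  | bbacabc => cacabc => acabc => bbc => cc
  | bcabcb
  | bbcabc => ccabc

aca->b; bb->c; cac->ac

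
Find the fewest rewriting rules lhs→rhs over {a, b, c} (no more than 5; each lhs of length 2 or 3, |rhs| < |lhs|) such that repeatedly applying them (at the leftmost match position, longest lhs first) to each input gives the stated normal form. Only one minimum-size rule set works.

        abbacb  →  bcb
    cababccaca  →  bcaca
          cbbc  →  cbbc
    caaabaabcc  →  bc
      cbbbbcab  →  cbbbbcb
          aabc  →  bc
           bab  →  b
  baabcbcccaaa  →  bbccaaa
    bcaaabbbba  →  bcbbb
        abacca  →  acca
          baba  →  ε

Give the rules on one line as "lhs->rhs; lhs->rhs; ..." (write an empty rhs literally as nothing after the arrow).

ab->b; aba->a; ba->; cbc->b

  | abbacb => bbacb => bcb
  | cababccaca => cabccaca => cbccaca => bcaca
  | cbbc
  | caaabaabcc => caaaabcc => caaabcc => caabcc => cabcc => cbcc => bc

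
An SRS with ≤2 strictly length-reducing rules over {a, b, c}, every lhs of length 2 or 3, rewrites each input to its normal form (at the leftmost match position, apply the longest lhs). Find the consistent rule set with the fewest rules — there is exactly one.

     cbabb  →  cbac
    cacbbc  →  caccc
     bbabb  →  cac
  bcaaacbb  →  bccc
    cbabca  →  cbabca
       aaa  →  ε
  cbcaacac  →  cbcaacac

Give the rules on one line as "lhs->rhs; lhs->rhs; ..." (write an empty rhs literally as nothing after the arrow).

  | cbabb => cbac
  | cacbbc => caccc
  | bbabb => cabb => cac
  | bcaaacbb => bccbb => bccc

aaa->; bb->c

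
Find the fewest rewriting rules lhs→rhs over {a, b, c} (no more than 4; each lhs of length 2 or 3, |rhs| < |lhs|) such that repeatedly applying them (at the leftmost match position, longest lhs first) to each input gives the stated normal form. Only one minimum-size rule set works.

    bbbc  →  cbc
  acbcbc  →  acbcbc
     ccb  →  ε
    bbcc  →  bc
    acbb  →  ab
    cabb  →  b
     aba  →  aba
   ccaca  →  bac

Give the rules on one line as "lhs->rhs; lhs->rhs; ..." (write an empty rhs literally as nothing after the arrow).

  | bbbc => cbc
  | acbcbc
  | ccb => ε
  | bbcc => ccc => bc

bb->c; ca->c; cc->b; ccb->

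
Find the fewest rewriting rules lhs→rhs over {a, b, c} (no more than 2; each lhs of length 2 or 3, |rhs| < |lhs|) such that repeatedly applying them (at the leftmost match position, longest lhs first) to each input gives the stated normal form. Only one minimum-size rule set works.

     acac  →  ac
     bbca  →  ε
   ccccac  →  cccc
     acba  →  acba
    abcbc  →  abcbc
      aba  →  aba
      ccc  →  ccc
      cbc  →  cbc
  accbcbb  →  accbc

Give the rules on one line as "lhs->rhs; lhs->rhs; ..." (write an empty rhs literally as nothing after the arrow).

  | acac => ac
  | bbca => ca => ε
  | ccccac => cccc
  | acba

bb->; ca->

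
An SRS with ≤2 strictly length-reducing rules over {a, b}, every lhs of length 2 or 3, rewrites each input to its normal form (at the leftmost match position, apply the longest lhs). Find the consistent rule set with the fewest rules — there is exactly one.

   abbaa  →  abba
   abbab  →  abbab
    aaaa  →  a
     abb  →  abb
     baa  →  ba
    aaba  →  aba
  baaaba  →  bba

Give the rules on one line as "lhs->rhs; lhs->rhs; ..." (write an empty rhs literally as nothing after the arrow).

  | abbaa => abba
  | abbab
  | aaaa => a
  | abb

aa->a; aaa->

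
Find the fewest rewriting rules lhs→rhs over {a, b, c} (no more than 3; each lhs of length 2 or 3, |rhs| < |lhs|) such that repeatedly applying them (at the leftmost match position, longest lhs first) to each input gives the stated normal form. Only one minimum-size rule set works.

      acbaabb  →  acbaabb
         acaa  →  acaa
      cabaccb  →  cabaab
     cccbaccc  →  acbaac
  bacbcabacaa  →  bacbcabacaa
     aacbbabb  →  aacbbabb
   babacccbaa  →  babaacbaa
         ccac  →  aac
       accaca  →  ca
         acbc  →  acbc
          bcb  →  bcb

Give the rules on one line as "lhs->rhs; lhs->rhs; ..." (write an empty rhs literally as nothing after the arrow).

aaa->; cc->a

  | acbaabb
  | acaa
  | cabaccb => cabaab
  | cccbaccc => acbaccc => acbaac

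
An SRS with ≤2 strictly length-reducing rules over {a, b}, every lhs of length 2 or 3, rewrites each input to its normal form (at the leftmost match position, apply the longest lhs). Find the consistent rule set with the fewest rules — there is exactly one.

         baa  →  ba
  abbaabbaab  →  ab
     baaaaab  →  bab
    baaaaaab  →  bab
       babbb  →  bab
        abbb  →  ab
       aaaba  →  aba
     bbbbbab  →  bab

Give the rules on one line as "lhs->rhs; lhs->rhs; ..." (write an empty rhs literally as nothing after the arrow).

  | baa => ba
  | abbaabbaab => aaabbaab => aabbaab => abbaab => aaab => aab => ab
  | baaaaab => baaaab => baaab => baab => bab
  | baaaaaab => baaaaab => baaaab => baaab => baab => bab

aa->a; bb->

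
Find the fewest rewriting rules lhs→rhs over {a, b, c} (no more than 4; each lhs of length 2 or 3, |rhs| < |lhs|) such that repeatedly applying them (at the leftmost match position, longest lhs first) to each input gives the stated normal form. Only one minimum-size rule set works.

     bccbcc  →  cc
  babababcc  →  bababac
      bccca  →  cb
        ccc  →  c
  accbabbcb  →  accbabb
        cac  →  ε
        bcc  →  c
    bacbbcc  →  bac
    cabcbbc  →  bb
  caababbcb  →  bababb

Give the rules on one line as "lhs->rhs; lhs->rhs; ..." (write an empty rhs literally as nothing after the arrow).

  | bccbcc => cbcc => cc
  | babababcc => bababac
  | bccca => cca => cb
  | ccc => c

bc->; ca->b; ccc->c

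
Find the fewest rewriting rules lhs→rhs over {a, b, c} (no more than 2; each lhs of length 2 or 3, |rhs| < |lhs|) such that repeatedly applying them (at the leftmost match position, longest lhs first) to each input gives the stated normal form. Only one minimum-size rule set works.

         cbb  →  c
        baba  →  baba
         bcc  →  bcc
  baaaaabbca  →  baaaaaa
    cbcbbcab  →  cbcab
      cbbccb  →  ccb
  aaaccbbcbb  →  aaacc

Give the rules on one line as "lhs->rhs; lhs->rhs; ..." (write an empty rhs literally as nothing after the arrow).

bb->; bbc->

  | cbb => c
  | baba
  | bcc
  | baaaaabbca => baaaaaa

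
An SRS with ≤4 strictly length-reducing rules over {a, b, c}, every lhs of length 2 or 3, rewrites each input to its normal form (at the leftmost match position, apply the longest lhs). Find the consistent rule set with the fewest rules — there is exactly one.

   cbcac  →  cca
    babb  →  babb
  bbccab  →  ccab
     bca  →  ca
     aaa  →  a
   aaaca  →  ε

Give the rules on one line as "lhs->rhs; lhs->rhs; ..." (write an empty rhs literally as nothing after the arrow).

  | cbcac => ccac => cca
  | babb
  | bbccab => bccab => ccab
  | bca => ca

aa->; ac->a; bc->c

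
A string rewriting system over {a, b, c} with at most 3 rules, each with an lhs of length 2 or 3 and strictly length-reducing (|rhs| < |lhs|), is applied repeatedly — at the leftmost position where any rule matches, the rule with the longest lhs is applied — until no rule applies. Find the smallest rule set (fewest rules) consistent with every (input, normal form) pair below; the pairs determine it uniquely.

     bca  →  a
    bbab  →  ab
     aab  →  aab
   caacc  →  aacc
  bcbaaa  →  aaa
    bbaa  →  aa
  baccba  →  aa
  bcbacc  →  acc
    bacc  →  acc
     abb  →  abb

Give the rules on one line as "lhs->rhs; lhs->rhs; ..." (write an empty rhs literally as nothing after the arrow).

  | bca => ba => a
  | bbab => bab => ab
  | aab
  | caacc => aacc

ba->a; ca->a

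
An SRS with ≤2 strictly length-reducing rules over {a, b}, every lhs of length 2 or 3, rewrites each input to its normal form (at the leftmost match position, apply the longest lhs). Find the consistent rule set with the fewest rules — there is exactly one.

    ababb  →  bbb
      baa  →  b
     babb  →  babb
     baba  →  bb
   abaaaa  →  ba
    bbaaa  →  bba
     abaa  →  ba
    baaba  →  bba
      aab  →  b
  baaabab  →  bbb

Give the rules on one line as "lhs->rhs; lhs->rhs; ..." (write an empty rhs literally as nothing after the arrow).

  | ababb => bbb
  | baa => b
  | babb
  | baba => bb

aa->; aba->b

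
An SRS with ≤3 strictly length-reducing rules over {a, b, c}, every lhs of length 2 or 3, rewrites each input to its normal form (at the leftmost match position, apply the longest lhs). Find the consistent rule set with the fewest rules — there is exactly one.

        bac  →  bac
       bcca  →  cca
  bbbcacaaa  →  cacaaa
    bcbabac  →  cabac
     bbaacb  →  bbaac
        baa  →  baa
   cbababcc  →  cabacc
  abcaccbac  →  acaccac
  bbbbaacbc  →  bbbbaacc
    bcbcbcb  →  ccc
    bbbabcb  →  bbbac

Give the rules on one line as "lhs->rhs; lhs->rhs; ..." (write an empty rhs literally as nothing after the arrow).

  | bac
  | bcca => cca
  | bbbcacaaa => bbcacaaa => bcacaaa => cacaaa
  | bcbabac => cbabac => cabac

bc->c; cb->c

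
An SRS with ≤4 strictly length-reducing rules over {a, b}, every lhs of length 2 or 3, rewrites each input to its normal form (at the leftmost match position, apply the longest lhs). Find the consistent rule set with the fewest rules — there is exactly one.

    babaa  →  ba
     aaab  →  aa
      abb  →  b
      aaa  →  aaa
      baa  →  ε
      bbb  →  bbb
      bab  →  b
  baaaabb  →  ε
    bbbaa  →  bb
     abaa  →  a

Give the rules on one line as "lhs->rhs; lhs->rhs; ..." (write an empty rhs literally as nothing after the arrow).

ab->; aba->; baa->

  | babaa => ba
  | aaab => aa
  | abb => b
  | aaa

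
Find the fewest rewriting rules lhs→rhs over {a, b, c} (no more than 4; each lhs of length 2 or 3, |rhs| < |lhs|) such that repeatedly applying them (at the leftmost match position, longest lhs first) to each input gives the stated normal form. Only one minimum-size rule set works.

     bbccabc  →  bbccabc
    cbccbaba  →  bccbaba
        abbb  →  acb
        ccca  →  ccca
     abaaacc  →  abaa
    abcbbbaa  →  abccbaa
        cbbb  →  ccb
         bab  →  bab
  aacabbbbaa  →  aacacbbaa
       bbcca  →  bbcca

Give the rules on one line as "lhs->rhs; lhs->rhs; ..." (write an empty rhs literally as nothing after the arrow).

acc->; bbb->cb; cbc->bc

  | bbccabc
  | cbccbaba => bccbaba
  | abbb => acb
  | ccca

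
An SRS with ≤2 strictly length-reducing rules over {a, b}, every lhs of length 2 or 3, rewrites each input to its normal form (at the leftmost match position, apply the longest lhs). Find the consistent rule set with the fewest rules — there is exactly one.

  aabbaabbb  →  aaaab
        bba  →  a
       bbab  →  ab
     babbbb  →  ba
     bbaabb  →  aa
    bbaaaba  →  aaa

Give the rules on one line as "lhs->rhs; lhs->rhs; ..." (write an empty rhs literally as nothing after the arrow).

aba->a; bb->

  | aabbaabbb => aaaabbb => aaaab
  | bba => a
  | bbab => ab
  | babbbb => babb => ba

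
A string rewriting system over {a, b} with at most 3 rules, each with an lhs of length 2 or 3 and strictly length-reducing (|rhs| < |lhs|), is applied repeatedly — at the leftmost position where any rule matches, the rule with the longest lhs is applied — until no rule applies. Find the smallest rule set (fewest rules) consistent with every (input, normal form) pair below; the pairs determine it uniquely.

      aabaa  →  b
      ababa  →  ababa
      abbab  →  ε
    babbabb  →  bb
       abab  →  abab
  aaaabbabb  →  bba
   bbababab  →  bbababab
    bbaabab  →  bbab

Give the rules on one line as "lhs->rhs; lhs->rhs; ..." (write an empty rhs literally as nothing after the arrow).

aa->b; aab->; abb->a

  | aabaa => aa => b
  | ababa
  | abbab => aab => ε
  | babbabb => baabb => bb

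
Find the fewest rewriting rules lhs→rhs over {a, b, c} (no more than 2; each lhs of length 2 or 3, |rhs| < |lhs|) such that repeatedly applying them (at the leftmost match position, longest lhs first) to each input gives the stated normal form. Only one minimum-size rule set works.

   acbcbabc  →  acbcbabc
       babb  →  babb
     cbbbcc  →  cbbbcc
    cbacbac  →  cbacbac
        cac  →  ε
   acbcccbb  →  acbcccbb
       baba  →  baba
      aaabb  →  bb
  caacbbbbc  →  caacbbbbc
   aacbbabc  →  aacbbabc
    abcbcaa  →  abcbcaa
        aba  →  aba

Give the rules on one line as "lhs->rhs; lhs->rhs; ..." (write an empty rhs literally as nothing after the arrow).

  | acbcbabc
  | babb
  | cbbbcc
  | cbacbac

aaa->; cac->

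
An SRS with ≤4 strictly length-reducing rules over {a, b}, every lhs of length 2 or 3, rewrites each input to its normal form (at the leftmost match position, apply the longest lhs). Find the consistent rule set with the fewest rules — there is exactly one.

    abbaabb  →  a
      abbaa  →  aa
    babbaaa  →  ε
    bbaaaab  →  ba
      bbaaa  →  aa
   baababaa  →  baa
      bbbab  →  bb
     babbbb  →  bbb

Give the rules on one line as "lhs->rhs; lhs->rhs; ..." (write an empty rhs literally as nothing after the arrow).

aaa->ba; ab->a; abb->; bba->

  | abbaabb => aabb => a
  | abbaa => aa
  | babbaaa => baaa => bba => ε
  | bbaaaab => aaab => bab => ba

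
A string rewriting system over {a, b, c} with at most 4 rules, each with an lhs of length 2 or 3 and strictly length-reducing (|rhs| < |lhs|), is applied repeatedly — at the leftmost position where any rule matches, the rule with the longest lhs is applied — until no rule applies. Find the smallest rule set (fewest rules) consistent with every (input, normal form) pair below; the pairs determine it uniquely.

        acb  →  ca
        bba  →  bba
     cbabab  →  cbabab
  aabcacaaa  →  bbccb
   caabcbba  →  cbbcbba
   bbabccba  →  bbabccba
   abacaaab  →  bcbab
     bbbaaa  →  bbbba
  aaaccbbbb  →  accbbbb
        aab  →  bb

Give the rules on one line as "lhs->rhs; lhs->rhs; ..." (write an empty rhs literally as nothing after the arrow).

  | acb => ca
  | bba
  | cbabab
  | aabcacaaa => bbcacaaa => bbcacba => bbccaa => bbccb

aa->b; acb->ca; bac->ac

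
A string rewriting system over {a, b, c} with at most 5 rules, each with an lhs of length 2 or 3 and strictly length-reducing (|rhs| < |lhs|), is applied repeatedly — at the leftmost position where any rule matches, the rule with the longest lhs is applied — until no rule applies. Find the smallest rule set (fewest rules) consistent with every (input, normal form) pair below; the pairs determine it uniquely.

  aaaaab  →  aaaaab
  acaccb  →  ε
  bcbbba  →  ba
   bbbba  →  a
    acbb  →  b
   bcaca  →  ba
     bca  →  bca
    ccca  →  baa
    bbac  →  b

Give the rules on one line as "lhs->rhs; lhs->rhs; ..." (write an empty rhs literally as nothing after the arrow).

  | aaaaab
  | acaccb => baccb => bbcb => cb => ε
  | bcbbba => bbba => ba
  | bbbba => bba => a

ac->b; bb->; cb->; ccc->ba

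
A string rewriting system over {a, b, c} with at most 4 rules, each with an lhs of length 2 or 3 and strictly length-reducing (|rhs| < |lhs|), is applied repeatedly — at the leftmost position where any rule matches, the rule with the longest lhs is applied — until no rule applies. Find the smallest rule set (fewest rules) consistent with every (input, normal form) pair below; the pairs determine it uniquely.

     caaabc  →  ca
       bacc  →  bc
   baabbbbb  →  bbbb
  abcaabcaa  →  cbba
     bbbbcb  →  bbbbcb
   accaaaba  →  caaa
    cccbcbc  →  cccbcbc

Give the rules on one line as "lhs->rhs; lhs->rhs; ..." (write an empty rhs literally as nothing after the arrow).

ab->; ac->; aca->bb

  | caaabc => caac => ca
  | bacc => bc
  | baabbbbb => babbbb => bbbb
  | abcaabcaa => caabcaa => cacaa => cbba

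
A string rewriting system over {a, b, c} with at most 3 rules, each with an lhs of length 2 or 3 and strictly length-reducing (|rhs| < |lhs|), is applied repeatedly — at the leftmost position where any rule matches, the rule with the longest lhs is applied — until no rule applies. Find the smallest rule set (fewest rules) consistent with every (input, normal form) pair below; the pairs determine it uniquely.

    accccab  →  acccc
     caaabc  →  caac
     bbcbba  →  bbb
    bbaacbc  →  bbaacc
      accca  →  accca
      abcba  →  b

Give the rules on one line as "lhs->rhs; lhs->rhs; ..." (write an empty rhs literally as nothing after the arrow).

ab->; cb->c; cba->b

  | accccab => acccc
  | caaabc => caac
  | bbcbba => bbcba => bbb
  | bbaacbc => bbaacc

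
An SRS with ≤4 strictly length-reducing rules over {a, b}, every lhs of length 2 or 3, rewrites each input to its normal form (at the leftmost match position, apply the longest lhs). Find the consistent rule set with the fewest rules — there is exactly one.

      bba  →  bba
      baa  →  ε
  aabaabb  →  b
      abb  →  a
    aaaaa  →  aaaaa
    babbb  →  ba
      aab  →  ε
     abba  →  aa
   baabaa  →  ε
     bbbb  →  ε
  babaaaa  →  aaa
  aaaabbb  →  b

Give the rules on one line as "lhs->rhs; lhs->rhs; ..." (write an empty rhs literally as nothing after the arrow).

  | bba
  | baa => ε
  | aabaabb => aabb => b
  | abb => ab => a

aab->; ab->a; baa->; bbb->aa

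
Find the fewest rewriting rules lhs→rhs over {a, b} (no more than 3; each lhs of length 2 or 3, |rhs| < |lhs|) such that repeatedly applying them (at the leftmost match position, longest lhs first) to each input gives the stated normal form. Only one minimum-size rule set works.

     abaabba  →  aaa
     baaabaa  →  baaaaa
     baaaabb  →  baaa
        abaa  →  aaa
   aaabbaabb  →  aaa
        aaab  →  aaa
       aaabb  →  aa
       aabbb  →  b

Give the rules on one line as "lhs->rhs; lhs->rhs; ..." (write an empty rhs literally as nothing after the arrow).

  | abaabba => aaabba => aaba => aaa
  | baaabaa => baaaaa
  | baaaabb => baaab => baaa
  | abaa => aaa

ab->a; abb->b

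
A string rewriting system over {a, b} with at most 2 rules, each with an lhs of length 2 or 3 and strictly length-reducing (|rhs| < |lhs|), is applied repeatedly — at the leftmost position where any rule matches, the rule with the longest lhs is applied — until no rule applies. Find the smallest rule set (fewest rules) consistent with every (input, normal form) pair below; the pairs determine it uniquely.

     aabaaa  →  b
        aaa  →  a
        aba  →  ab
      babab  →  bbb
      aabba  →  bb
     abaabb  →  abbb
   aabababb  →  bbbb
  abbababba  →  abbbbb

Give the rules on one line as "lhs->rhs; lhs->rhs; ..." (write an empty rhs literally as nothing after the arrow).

  | aabaaa => baaa => baa => ba => b
  | aaa => a
  | aba => ab
  | babab => bbab => bbb

aa->; ba->b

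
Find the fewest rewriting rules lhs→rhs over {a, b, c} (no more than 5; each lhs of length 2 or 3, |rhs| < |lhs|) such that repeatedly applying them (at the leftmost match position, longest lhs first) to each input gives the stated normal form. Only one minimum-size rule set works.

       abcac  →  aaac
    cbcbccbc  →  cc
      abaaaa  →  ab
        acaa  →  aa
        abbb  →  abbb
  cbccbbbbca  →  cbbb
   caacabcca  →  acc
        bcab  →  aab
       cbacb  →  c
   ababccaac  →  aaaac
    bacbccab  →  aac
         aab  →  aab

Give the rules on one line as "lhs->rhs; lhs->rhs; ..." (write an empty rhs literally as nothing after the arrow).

ba->b; bc->a; ca->; cab->c

  | abcac => aaac
  | cbcbccbc => cabccbc => cccbc => ccca => cc
  | abaaaa => abaaa => abaa => aba => ab
  | acaa => aa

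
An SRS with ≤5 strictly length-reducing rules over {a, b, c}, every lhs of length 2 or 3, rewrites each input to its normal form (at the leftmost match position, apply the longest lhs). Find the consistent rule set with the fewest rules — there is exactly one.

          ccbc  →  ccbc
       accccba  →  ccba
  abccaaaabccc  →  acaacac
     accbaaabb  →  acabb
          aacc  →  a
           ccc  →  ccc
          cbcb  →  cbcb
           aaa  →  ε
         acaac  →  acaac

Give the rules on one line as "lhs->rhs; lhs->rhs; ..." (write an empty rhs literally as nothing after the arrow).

aaa->; acc->; baa->ac; bcc->ca

  | ccbc
  | accccba => ccba
  | abccaaaabccc => acaaaaabccc => acaabccc => acaacac
  | accbaaabb => baaabb => acabb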